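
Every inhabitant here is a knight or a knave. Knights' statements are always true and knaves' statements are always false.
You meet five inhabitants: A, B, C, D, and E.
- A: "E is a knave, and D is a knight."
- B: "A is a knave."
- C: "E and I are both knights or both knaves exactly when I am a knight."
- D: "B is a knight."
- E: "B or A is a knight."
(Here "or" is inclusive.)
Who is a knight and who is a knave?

Knights: B, C, D, and E. Knaves: A.

A (knave): "E is a knave, and D is a knight" — false. ✓
As a knight, B's statement "A is a knave" should be True; it is.
C is a knight; "E and I are both knights or both knaves exactly when I am a knight" is True, as required.
D is a knight, and the claim "B is a knight" is indeed True.
E is a knight; "B or A is a knight" is True, as required.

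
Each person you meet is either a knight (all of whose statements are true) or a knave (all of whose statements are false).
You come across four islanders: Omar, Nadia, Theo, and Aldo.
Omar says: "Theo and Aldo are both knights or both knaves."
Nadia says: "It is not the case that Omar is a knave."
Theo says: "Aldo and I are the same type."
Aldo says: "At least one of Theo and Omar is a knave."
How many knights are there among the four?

1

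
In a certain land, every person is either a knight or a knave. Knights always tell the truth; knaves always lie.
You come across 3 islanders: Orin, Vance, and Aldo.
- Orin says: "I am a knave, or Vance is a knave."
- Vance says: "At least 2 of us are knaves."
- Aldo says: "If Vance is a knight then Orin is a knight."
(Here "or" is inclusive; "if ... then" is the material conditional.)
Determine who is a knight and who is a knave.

Orin is a knight, Vance is a knave, and Aldo is a knight.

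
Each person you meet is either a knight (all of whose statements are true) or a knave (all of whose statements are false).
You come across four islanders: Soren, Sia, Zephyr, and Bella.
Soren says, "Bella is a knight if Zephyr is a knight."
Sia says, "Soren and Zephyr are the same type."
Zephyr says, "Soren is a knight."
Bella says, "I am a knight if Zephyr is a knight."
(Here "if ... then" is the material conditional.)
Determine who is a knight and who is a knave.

Suppose Soren is a knave. Then Soren's statement "Bella is a knight if Zephyr is a knight" would have to be false. Checking the 8 ways to assign the others, none is consistent with every speaker.
(For instance, with Sia=knight, Zephyr=knight, Bella=knight, Soren's claim "Bella is a knight if Zephyr is a knight" comes out true where it would need to be false.)
So Soren must be a knight, making "Bella is a knight if Zephyr is a knight" true. Taking Soren=knight, Sia=knight, Zephyr=knight, Bella=knight, each remaining statement checks out:
  Sia (knight): "Soren and Zephyr are the same type" — true. ✓
  Zephyr (knight): "Soren is a knight" — true. ✓
  Bella (knight): "I am a knight if Zephyr is a knight" — true. ✓
This is the unique consistent assignment.

Knights: Soren, Sia, Zephyr, and Bella. Knaves: none.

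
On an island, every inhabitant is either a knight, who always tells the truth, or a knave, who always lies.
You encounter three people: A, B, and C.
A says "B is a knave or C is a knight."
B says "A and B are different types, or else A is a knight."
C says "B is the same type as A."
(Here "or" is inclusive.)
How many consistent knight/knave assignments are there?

Consistent assignments:
  A=knight, B=knight, C=knight
  A=knave, B=knight, C=knave

2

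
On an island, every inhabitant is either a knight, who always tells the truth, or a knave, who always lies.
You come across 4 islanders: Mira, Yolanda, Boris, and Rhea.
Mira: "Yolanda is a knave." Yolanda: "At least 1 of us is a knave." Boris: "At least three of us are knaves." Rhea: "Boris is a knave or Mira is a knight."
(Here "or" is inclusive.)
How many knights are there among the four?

2

The unique consistent assignment is Mira=knave, Yolanda=knight, Boris=knave, Rhea=knight.
That has 2 knights.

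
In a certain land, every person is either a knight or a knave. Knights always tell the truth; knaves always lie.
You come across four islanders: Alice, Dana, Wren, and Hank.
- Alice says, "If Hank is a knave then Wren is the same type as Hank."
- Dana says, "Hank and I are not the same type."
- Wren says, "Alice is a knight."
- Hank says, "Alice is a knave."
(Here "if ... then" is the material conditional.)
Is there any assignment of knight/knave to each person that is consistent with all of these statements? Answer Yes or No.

No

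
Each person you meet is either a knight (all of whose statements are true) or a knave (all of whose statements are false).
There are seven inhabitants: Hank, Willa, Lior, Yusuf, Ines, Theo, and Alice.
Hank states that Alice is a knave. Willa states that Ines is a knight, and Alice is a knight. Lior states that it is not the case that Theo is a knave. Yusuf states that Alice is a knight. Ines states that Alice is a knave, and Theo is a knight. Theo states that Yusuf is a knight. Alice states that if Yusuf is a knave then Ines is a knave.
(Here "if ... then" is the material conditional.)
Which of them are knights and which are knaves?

Hank is a knave, Willa is a knave, Lior is a knight, Yusuf is a knight, Ines is a knave, Theo is a knight, and Alice is a knight.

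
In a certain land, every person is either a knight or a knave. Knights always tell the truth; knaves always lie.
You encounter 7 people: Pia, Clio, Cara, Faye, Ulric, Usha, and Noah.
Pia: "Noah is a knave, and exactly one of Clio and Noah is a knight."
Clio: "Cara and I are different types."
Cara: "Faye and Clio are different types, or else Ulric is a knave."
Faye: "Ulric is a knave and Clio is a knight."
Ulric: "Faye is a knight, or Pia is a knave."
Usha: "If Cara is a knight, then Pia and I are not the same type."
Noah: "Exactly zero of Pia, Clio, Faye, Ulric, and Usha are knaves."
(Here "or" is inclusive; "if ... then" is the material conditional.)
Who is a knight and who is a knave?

Pia is a knave, Clio is a knave, Cara is a knave, Faye is a knave, Ulric is a knight, Usha is a knight, and Noah is a knave.

Pia is a knave, so "Noah is a knave, and exactly one of Clio and Noah is a knight" must be false — and it is.
Clio (knave): "Cara and I are different types" — false. ✓
Cara is a knave; "Faye and Clio are different types, or else Ulric is a knave" is false, as required.
Faye is a knave; "Ulric is a knave and Clio is a knight" is false, as required.
Ulric (knight): "Faye is a knight, or Pia is a knave" — True. ✓
Usha (knight): "if Cara is a knight, then Pia and I are not the same type" — True. ✓
Noah (knave): "exactly zero of Pia, Clio, Faye, Ulric, and Usha are knaves" — false. ✓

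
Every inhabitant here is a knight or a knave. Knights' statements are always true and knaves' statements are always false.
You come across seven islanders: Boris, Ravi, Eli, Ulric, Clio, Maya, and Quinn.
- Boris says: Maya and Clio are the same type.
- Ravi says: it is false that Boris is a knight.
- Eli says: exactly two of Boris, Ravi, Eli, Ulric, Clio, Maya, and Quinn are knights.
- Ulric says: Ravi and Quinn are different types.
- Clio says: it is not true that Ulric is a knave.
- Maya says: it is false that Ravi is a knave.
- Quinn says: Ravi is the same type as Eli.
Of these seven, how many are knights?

2

The unique consistent assignment is Boris=knight, Ravi=knave, Eli=knight, Ulric=knave, Clio=knave, Maya=knave, Quinn=knave.
That has 2 knights.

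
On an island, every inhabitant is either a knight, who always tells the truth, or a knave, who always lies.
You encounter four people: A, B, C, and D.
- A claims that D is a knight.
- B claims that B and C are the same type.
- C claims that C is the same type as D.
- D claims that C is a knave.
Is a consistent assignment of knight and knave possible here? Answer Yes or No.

No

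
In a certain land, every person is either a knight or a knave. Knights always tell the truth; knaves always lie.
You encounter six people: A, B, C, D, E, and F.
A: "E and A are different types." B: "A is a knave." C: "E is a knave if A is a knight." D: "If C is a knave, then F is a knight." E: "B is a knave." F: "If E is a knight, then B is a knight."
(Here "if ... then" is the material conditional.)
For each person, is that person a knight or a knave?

Knights: B, C, D, and F. Knaves: A and E.

A is a knave; "E and A are different types" is False, as required.
B (knight): "A is a knave" — True. ✓
Since C is a knight, "E is a knave if A is a knight" needs to be True, which holds.
Since D is a knight, "if C is a knave, then F is a knight" needs to be True, which holds.
E (knave): "B is a knave" — False. ✓
F is a knight, so "if E is a knight, then B is a knight" must be True — and it is.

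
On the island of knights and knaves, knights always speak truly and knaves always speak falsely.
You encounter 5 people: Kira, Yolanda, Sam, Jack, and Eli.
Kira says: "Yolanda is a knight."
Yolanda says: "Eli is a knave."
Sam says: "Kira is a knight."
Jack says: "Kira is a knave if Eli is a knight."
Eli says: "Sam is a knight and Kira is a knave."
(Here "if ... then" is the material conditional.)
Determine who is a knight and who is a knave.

Knights: Kira, Yolanda, Sam, and Jack. Knaves: Eli.

Kira (knight): "Yolanda is a knight" — true. ✓
Yolanda is a knight, and the claim "Eli is a knave" is indeed true.
Sam is a knight, so "Kira is a knight" must be true — and it is.
As a knight, Jack's statement "Kira is a knave if Eli is a knight" should be true; it is.
As a knave, Eli's statement "Sam is a knight and Kira is a knave" should be false; it is.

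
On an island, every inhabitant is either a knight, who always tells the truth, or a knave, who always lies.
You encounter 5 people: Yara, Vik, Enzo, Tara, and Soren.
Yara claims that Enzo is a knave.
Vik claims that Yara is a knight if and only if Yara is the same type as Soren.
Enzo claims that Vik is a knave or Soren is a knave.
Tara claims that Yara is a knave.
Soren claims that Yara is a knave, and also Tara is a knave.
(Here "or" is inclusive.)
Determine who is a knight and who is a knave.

Yara is a knave, Vik is a knave, Enzo is a knight, Tara is a knight, and Soren is a knave.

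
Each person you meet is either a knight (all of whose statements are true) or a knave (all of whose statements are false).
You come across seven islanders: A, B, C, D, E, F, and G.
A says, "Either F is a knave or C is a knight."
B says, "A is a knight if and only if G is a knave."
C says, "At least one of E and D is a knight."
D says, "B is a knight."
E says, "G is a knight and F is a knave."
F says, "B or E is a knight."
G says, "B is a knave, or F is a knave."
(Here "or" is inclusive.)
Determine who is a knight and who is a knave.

Knights: A, B, C, D, and F. Knaves: E and G.

A (knight): "either F is a knave or C is a knight" — True. ✓
B is a knight; "A is a knight if and only if G is a knave" is True, as required.
As a knight, C's statement "at least one of E and D is a knight" should be True; it is.
As a knight, D's statement "B is a knight" should be True; it is.
E is a knave, so "G is a knight and F is a knave" must be false — and it is.
F is a knight; "B or E is a knight" is True, as required.
As a knave, G's statement "B is a knave, or F is a knave" should be false; it is.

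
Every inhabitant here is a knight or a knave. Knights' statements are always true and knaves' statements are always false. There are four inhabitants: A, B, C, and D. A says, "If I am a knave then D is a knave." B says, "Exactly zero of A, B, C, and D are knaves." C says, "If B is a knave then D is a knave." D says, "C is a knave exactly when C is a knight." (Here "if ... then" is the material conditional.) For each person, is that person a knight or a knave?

A is a knight, and the claim "if I am a knave then D is a knave" is indeed True.
As a knave, B's statement "exactly zero of A, B, C, and D are knaves" should be false; it is.
C is a knight, and the claim "if B is a knave then D is a knave" is indeed True.
D (knave): "C is a knave exactly when C is a knight" — false. ✓

A is a knight, B is a knave, C is a knight, and D is a knave.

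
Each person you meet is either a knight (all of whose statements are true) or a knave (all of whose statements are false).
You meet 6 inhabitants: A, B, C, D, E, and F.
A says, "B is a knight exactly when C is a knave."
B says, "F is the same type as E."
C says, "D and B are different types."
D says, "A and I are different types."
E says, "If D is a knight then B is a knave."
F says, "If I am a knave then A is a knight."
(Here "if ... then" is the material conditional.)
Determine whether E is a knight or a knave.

E is a knight.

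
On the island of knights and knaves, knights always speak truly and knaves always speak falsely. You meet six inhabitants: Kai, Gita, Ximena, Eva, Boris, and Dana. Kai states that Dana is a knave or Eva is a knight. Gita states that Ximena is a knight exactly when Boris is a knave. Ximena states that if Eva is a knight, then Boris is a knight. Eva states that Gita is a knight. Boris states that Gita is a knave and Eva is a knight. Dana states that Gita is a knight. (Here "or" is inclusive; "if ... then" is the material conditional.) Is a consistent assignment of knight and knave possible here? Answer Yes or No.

No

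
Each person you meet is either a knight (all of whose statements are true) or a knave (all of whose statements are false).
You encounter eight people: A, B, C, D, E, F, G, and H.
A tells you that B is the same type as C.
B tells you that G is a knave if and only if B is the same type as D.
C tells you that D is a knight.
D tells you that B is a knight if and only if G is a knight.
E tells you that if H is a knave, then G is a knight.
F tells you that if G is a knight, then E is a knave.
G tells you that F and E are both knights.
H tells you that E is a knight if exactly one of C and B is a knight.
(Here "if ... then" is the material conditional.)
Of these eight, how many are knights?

The unique consistent assignment is A=knave, B=knave, C=knight, D=knight, E=knave, F=knight, G=knave, H=knave.
That has 3 knights.

3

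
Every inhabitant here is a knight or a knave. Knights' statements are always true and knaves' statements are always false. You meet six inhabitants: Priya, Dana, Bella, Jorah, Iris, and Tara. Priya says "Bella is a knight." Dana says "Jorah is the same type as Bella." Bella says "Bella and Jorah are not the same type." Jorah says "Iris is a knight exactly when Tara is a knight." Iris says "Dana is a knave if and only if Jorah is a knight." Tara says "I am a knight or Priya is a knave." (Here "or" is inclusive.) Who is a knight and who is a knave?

Knights: Priya, Bella, and Tara. Knaves: Dana, Jorah, and Iris.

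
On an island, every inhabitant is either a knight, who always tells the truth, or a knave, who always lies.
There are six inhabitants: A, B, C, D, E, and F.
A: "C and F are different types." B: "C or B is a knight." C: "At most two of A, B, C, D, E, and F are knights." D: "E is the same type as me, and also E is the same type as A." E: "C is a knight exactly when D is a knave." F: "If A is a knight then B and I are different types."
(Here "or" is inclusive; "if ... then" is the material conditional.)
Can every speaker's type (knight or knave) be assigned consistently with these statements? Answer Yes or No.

One consistent assignment: A=knight, B=knave, C=knave, D=knight, E=knight, F=knight.

Yes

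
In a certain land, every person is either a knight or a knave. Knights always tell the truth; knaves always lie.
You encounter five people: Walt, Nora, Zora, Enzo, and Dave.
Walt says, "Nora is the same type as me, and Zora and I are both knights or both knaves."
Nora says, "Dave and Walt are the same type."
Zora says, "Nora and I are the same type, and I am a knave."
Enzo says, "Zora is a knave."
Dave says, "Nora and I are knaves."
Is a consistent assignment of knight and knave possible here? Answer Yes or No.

Yes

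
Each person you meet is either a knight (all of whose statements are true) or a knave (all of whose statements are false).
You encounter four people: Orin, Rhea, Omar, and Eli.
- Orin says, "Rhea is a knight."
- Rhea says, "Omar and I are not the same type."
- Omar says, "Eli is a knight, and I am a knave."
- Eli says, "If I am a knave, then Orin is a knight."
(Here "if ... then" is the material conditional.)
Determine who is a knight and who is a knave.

Orin is a knave, Rhea is a knave, Omar is a knave, and Eli is a knave.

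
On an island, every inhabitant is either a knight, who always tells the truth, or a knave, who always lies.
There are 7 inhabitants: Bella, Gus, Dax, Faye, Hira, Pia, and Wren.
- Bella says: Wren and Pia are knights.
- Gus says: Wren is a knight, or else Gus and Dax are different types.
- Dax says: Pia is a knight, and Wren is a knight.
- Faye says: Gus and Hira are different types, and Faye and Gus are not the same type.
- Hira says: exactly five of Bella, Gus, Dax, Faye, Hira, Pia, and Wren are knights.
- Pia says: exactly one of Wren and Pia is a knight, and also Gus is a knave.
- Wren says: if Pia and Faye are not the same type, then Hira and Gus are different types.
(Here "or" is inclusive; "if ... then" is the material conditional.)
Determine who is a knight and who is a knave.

Bella is a knave, Gus is a knave, Dax is a knave, Faye is a knave, Hira is a knave, Pia is a knight, and Wren is a knave.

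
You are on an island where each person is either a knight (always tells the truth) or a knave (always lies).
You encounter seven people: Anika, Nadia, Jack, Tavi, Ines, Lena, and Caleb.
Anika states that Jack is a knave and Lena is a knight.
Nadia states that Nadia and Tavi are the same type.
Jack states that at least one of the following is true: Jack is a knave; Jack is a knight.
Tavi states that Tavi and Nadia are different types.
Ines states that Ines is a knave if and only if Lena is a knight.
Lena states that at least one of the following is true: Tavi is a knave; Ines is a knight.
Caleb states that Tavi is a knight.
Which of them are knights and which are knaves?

Knights: Jack, Tavi, and Caleb. Knaves: Anika, Nadia, Ines, and Lena.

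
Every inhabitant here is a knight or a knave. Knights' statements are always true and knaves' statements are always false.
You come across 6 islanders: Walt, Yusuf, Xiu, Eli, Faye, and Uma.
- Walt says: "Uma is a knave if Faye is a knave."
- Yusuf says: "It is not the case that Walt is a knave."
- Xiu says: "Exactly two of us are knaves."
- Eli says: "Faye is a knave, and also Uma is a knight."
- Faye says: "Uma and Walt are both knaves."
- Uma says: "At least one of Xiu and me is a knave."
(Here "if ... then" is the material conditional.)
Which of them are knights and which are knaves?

Walt is a knave, so "Uma is a knave if Faye is a knave" must be false — and it is.
Yusuf is a knave; "it is not the case that Walt is a knave" is false, as required.
Xiu is a knave; "exactly two of us are knaves" is false, as required.
As a knight, Eli's statement "Faye is a knave, and also Uma is a knight" should be True; it is.
Since Faye is a knave, "Uma and Walt are both knaves" needs to be false, which holds.
Uma is a knight; "at least one of Xiu and me is a knave" is True, as required.

Walt is a knave, Yusuf is a knave, Xiu is a knave, Eli is a knight, Faye is a knave, and Uma is a knight.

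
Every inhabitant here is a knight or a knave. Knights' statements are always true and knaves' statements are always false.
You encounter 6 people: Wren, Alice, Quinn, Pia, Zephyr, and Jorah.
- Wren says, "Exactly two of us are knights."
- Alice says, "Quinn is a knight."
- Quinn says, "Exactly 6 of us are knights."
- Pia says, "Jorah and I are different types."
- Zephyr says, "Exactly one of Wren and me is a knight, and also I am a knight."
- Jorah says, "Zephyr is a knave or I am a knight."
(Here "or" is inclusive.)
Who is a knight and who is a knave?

Wren is a knave, so "exactly two of us are knights" must be False — and it is.
As a knave, Alice's statement "Quinn is a knight" should be False; it is.
Quinn is a knave, and the claim "exactly 6 of us are knights" is indeed False.
Pia is a knave, so "Jorah and I are different types" must be False — and it is.
As a knight, Zephyr's statement "exactly one of Wren and me is a knight, and also I am a knight" should be true; it is.
Jorah is a knave, and the claim "Zephyr is a knave or I am a knight" is indeed False.

Knights: Zephyr. Knaves: Wren, Alice, Quinn, Pia, and Jorah.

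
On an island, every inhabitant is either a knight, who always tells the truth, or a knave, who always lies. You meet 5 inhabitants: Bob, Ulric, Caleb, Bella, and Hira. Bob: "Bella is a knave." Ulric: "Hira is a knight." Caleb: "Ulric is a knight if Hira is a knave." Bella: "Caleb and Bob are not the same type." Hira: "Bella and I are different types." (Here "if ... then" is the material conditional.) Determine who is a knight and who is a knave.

Bob is a knight, so "Bella is a knave" must be true — and it is.
Ulric is a knight, and the claim "Hira is a knight" is indeed true.
Caleb (knight): "Ulric is a knight if Hira is a knave" — true. ✓
Bella is a knave, and the claim "Caleb and Bob are not the same type" is indeed false.
Hira is a knight; "Bella and I are different types" is true, as required.

Bob is a knight, Ulric is a knight, Caleb is a knight, Bella is a knave, and Hira is a knight.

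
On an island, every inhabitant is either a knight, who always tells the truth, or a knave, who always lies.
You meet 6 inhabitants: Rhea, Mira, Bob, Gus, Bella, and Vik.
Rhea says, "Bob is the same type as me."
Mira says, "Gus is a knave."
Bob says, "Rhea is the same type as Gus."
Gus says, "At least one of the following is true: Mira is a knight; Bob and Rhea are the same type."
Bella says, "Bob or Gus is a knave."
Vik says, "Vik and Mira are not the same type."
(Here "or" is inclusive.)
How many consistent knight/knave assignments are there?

Consistent assignments:
  Rhea=knight, Mira=knave, Bob=knight, Gus=knight, Bella=knave, Vik=knight
  Rhea=knight, Mira=knave, Bob=knight, Gus=knight, Bella=knave, Vik=knave

2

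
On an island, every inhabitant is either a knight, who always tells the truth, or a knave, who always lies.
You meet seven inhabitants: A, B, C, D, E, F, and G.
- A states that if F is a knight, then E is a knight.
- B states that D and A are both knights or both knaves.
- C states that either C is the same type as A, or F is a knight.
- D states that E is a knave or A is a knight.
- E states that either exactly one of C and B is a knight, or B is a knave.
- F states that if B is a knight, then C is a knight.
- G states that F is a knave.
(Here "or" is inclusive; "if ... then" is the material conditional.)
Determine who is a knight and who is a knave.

A is a knight, B is a knight, C is a knave, D is a knight, E is a knight, F is a knave, and G is a knight.

A is a knight, and the claim "if F is a knight, then E is a knight" is indeed true.
B (knight): "D and A are both knights or both knaves" — true. ✓
C is a knave; "either C is the same type as A, or F is a knight" is false, as required.
As a knight, D's statement "E is a knave or A is a knight" should be true; it is.
E is a knight, so "either exactly one of C and B is a knight, or B is a knave" must be true — and it is.
F is a knave, and the claim "if B is a knight, then C is a knight" is indeed false.
As a knight, G's statement "F is a knave" should be true; it is.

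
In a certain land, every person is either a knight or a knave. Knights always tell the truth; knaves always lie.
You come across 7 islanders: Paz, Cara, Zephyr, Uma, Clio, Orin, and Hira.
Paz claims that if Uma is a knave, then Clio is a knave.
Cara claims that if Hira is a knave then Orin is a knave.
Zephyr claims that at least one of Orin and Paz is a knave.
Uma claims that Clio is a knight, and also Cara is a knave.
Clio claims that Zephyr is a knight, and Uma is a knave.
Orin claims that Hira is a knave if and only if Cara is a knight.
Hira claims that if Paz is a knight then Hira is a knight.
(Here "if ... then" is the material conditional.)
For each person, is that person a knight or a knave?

Paz is a knave, Cara is a knight, Zephyr is a knight, Uma is a knave, Clio is a knight, Orin is a knave, and Hira is a knight.

Paz is a knave; "if Uma is a knave, then Clio is a knave" is false, as required.
Cara is a knight; "if Hira is a knave then Orin is a knave" is True, as required.
Zephyr is a knight; "at least one of Orin and Paz is a knave" is True, as required.
Uma is a knave; "Clio is a knight, and also Cara is a knave" is false, as required.
Clio (knight): "Zephyr is a knight, and Uma is a knave" — True. ✓
Orin (knave): "Hira is a knave if and only if Cara is a knight" — false. ✓
As a knight, Hira's statement "if Paz is a knight then Hira is a knight" should be True; it is.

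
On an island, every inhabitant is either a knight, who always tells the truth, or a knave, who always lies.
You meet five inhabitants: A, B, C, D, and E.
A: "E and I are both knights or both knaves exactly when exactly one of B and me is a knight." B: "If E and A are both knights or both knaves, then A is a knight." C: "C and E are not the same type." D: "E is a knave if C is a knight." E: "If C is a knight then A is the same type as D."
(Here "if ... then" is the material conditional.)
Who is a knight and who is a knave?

A is a knave, B is a knave, C is a knight, D is a knight, and E is a knave.

As a knave, A's statement "E and I are both knights or both knaves exactly when exactly one of B and me is a knight" should be false; it is.
B is a knave, so "if E and A are both knights or both knaves, then A is a knight" must be false — and it is.
C is a knight, so "C and E are not the same type" must be true — and it is.
D is a knight, and the claim "E is a knave if C is a knight" is indeed true.
E (knave): "if C is a knight then A is the same type as D" — false. ✓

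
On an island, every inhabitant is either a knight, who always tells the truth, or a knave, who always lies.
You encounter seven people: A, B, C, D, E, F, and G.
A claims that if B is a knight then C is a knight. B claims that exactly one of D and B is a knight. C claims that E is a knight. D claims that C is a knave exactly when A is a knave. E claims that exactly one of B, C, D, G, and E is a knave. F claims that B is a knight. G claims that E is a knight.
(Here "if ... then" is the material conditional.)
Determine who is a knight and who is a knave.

Knights: A. Knaves: B, C, D, E, F, and G.

A is a knight, and the claim "if B is a knight then C is a knight" is indeed True.
B is a knave, so "exactly one of D and B is a knight" must be false — and it is.
C is a knave; "E is a knight" is false, as required.
D (knave): "C is a knave exactly when A is a knave" — false. ✓
Since E is a knave, "exactly one of B, C, D, G, and E is a knave" needs to be false, which holds.
F (knave): "B is a knight" — false. ✓
G is a knave, and the claim "E is a knight" is indeed false.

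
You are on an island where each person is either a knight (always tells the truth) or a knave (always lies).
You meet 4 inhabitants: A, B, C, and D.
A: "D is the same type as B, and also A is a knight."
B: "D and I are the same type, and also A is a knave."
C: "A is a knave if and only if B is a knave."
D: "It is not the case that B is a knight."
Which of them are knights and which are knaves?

Since A is a knave, "D is the same type as B, and also A is a knight" needs to be False, which holds.
B is a knave; "D and I are the same type, and also A is a knave" is False, as required.
Since C is a knight, "A is a knave if and only if B is a knave" needs to be true, which holds.
D is a knight, and the claim "it is not the case that B is a knight" is indeed true.

A is a knave, B is a knave, C is a knight, and D is a knight.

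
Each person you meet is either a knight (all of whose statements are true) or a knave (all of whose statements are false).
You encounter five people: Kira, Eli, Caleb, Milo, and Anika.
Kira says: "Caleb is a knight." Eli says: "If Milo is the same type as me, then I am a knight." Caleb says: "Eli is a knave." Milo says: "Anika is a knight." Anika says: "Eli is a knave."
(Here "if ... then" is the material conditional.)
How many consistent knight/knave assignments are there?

1

Consistent assignments:
  Kira=knave, Eli=knight, Caleb=knave, Milo=knave, Anika=knave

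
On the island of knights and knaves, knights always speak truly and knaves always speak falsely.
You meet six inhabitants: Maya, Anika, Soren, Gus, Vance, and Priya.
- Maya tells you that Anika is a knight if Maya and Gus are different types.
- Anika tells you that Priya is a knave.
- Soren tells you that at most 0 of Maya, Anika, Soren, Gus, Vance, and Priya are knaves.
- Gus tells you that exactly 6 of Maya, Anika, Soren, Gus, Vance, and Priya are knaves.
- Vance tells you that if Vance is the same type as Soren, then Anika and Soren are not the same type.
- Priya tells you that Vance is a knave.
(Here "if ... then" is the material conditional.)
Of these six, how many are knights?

The unique consistent assignment is Maya=knight, Anika=knight, Soren=knave, Gus=knave, Vance=knight, Priya=knave.
That has 3 knights.

3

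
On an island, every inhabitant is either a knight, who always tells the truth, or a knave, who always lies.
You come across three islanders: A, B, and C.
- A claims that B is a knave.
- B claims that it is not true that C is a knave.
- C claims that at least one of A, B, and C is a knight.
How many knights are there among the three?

The unique consistent assignment is A=knave, B=knight, C=knight.
That has 2 knights.

2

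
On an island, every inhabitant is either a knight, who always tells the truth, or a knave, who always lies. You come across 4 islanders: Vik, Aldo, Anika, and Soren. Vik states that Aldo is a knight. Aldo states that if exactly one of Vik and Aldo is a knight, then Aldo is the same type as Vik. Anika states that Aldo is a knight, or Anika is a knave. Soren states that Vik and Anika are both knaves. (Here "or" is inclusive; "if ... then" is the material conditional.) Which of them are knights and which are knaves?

Vik (knight): "Aldo is a knight" — true. ✓
Aldo is a knight, so "if exactly one of Vik and Aldo is a knight, then Aldo is the same type as Vik" must be true — and it is.
Anika is a knight, so "Aldo is a knight, or Anika is a knave" must be true — and it is.
Soren (knave): "Vik and Anika are both knaves" — False. ✓

Vik is a knight, Aldo is a knight, Anika is a knight, and Soren is a knave.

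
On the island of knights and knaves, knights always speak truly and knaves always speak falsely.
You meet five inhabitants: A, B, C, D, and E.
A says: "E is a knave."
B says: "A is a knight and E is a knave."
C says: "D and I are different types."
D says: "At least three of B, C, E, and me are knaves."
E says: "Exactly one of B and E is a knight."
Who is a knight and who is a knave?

Knights: C and E. Knaves: A, B, and D.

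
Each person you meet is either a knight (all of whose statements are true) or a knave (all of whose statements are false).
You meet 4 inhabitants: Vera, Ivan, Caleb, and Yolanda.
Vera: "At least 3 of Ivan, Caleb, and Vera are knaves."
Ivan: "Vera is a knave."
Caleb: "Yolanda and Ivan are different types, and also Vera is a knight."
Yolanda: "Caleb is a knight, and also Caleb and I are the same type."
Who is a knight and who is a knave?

Knights: Ivan. Knaves: Vera, Caleb, and Yolanda.

Vera is a knave; "at least 3 of Ivan, Caleb, and Vera are knaves" is false, as required.
Ivan is a knight, and the claim "Vera is a knave" is indeed True.
As a knave, Caleb's statement "Yolanda and Ivan are different types, and also Vera is a knight" should be false; it is.
Yolanda (knave): "Caleb is a knight, and also Caleb and I are the same type" — false. ✓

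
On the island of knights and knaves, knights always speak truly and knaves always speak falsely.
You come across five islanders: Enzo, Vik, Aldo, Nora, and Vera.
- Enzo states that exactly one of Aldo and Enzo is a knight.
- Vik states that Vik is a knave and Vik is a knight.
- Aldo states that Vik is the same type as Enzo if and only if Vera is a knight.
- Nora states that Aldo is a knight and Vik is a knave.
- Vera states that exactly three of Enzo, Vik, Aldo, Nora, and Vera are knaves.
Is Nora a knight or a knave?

Nora is a knave.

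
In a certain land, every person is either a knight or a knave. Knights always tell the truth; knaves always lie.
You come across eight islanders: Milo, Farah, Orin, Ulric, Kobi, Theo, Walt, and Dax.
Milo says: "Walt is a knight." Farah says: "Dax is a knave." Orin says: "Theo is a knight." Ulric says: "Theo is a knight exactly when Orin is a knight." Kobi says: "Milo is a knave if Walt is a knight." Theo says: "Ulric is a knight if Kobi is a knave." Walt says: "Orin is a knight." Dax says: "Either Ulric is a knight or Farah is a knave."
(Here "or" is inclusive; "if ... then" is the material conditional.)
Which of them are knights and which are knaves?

Milo is a knight, Farah is a knave, Orin is a knight, Ulric is a knight, Kobi is a knave, Theo is a knight, Walt is a knight, and Dax is a knight.

Milo is a knight, so "Walt is a knight" must be True — and it is.
Since Farah is a knave, "Dax is a knave" needs to be False, which holds.
Orin is a knight, and the claim "Theo is a knight" is indeed True.
As a knight, Ulric's statement "Theo is a knight exactly when Orin is a knight" should be True; it is.
As a knave, Kobi's statement "Milo is a knave if Walt is a knight" should be False; it is.
As a knight, Theo's statement "Ulric is a knight if Kobi is a knave" should be True; it is.
Walt is a knight; "Orin is a knight" is True, as required.
As a knight, Dax's statement "either Ulric is a knight or Farah is a knave" should be True; it is.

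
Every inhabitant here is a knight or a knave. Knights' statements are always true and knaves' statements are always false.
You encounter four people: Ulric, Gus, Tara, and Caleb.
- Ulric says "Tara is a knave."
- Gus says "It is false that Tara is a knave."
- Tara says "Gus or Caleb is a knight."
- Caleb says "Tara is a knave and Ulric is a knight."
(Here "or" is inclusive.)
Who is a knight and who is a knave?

Ulric (knave): "Tara is a knave" — False. ✓
Gus is a knight, and the claim "it is false that Tara is a knave" is indeed True.
Tara is a knight, and the claim "Gus or Caleb is a knight" is indeed True.
Caleb is a knave, so "Tara is a knave and Ulric is a knight" must be False — and it is.

Knights: Gus and Tara. Knaves: Ulric and Caleb.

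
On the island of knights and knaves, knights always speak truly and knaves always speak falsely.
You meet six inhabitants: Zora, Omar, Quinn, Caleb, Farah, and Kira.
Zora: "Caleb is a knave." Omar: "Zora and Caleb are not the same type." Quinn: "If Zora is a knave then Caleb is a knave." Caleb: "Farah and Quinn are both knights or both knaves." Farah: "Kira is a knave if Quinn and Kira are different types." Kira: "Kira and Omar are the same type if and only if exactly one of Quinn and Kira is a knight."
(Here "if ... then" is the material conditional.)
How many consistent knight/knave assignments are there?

1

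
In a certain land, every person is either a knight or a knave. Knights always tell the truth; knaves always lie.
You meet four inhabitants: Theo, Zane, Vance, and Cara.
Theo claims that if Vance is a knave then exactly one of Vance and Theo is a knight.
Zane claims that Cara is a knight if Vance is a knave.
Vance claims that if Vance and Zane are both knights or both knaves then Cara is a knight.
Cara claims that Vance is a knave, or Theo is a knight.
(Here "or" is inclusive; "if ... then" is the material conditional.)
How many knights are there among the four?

The unique consistent assignment is Theo=knight, Zane=knight, Vance=knight, Cara=knight.
That has 4 knights.

4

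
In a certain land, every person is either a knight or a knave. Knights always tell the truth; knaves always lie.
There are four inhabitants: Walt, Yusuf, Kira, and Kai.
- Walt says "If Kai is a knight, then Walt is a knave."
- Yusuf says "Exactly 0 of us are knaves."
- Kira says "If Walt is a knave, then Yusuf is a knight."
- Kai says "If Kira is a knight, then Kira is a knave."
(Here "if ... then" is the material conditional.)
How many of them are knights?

The unique consistent assignment is Walt=knight, Yusuf=knave, Kira=knight, Kai=knave.
That has 2 knights.

2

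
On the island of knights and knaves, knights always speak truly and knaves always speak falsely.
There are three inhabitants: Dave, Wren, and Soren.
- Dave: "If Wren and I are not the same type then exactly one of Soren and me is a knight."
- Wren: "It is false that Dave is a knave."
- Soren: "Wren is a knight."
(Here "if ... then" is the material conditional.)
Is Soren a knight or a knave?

Soren is a knight.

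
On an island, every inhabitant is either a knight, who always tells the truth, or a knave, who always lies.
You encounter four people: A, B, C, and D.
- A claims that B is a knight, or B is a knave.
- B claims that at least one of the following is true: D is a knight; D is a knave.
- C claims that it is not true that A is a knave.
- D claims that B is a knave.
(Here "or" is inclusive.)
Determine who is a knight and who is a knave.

A is a knight, B is a knight, C is a knight, and D is a knave.

Suppose A is a knave. Then A's statement "B is a knight, or B is a knave" would have to be false. Checking the 8 ways to assign the others, none is consistent with every speaker.
(For instance, with B=knight, C=knight, D=knave, A's claim "B is a knight, or B is a knave" comes out true where it would need to be false.)
So A must be a knight, making "B is a knight, or B is a knave" true. Taking A=knight, B=knight, C=knight, D=knave, each remaining statement checks out:
  B (knight): "at least one of the following is true: D is a knight; D is a knave" — true. ✓
  C (knight): "it is not true that A is a knave" — true. ✓
  D (knave): "B is a knave" — false. ✓
This is the unique consistent assignment.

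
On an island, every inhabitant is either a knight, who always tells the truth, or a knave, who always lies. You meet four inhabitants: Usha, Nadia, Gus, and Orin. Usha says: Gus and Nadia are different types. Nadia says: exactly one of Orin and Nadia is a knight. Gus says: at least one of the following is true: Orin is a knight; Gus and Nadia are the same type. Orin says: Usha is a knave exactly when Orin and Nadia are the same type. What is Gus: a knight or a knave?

Gus is a knight.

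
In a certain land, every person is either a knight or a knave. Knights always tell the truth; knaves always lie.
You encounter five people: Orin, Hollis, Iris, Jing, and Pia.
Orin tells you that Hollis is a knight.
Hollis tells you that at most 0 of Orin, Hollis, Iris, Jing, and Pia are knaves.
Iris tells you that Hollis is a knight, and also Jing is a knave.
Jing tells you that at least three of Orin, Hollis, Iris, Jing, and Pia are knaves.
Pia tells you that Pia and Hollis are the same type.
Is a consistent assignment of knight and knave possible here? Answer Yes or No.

No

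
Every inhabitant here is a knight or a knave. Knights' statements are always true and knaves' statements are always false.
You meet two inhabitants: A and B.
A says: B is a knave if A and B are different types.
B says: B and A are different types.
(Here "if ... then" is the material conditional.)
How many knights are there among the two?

The unique consistent assignment is A=knave, B=knight.
That has 1 knight.

1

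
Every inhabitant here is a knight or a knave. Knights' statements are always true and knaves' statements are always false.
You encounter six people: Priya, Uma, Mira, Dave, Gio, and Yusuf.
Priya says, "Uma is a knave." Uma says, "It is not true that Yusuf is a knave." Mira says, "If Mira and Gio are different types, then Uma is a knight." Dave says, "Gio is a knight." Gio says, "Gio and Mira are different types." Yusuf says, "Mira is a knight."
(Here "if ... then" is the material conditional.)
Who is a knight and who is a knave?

Priya is a knight; "Uma is a knave" is true, as required.
As a knave, Uma's statement "it is not true that Yusuf is a knave" should be false; it is.
Since Mira is a knave, "if Mira and Gio are different types, then Uma is a knight" needs to be false, which holds.
Dave is a knight, and the claim "Gio is a knight" is indeed true.
Since Gio is a knight, "Gio and Mira are different types" needs to be true, which holds.
Since Yusuf is a knave, "Mira is a knight" needs to be false, which holds.

Priya is a knight, Uma is a knave, Mira is a knave, Dave is a knight, Gio is a knight, and Yusuf is a knave.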